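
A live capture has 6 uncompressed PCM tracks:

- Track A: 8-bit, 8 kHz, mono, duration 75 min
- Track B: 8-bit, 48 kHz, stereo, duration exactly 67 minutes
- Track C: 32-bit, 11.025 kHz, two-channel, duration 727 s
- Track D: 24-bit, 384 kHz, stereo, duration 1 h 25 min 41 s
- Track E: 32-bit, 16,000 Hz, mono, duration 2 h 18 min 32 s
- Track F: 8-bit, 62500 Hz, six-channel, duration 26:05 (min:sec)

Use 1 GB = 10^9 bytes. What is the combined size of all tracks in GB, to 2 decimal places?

Track A: 75 min = 4,500 s; 8,000 × 4,500 × 1 × 1 = 36,000,000 bytes.
Track B: exactly 67 minutes = 4,020 s; 48,000 × 4,020 × 1 × 2 = 385,920,000 bytes.
Track C: 11,025 × 727 × 4 × 2 = 64,121,400 bytes.
Track D: 1 h 25 min 41 s = 5,141 s; 384,000 × 5,141 × 3 × 2 = 11,844,864,000 bytes.
Track E: 2 h 18 min 32 s = 8,312 s; 16,000 × 8,312 × 4 × 1 = 531,968,000 bytes.
Track F: 26:05 (min:sec) = 1,565 s; 62,500 × 1,565 × 1 × 6 = 586,875,000 bytes.
Total = 13,449,748,400 bytes = 13.45 GB.

13.45 GB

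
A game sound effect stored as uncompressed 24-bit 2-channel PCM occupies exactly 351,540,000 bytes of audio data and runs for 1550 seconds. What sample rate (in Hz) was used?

Bytes = sample_rate × seconds × bytes_per_sample × channels.
sample_rate = 351,540,000 / (1,550 × 3 × 2) = 351,540,000 / 9,300 = 37,800 Hz.

37,800 Hz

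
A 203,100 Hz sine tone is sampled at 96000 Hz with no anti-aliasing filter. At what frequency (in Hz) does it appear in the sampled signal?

11,100 Hz

Nyquist = 96,000/2 = 48,000 Hz; 203,100 Hz exceeds it.
Alias = |203,100 − 2×96,000| = |203,100 − 192,000| = 11,100 Hz.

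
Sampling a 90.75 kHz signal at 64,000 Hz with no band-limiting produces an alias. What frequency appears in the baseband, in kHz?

26.75 kHz

Nyquist = 64,000/2 = 32,000 Hz; 90,750 Hz exceeds it.
Alias = |90,750 − 1×64,000| = |90,750 − 64,000| = 26,750 Hz = 26.75 kHz.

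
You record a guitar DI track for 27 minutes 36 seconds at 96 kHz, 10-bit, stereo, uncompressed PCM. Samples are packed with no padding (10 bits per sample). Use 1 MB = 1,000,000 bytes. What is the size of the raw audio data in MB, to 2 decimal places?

Duration = 27 minutes 36 seconds = 1,656 s.
Bits = 96,000 × 1,656 × 10 × 2 = 3,179,520,000 bits = 397,440,000 bytes.
397,440,000 / 1,000,000 = 397.44 MB.

397.44 MB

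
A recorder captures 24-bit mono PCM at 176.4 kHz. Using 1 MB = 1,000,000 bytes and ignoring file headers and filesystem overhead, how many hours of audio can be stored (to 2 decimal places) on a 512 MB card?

Uncompressed byte rate = 176,400 × 3 × 1 = 529,200 bytes/s.
Capacity = 512 × 1,000,000 = 512,000,000 bytes.
512,000,000 / 529,200 ≈ 967.5 s → 0.27 hours.

0.27 hours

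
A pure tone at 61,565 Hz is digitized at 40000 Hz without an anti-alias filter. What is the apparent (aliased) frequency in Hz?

18,435 Hz

Nyquist = 40,000/2 = 20,000 Hz; 61,565 Hz exceeds it.
Alias = |61,565 − 2×40,000| = |61,565 − 80,000| = 18,435 Hz.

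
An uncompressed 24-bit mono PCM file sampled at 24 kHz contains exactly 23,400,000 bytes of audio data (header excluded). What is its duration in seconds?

325 seconds

Byte rate = 24,000 × 3 × 1 = 72,000 bytes/s.
Duration = 23,400,000 / 72,000 = 325 s.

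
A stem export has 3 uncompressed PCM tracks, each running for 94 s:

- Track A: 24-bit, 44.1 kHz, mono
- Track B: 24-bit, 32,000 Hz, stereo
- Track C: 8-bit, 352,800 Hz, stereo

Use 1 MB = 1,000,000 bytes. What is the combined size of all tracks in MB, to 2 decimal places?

Track A: 44,100 × 94 × 3 × 1 = 12,436,200 bytes.
Track B: 32,000 × 94 × 3 × 2 = 18,048,000 bytes.
Track C: 352,800 × 94 × 1 × 2 = 66,326,400 bytes.
Total = 96,810,600 bytes = 96.81 MB.

96.81 MB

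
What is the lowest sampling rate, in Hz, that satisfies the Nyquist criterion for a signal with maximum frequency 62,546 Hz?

125,092 Hz

Minimum sample rate = 2 × 62,546 Hz = 125,092 Hz.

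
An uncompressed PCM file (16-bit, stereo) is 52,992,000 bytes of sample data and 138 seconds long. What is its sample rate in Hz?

96,000 Hz

Bytes = sample_rate × seconds × bytes_per_sample × channels.
sample_rate = 52,992,000 / (138 × 2 × 2) = 52,992,000 / 552 = 96,000 Hz.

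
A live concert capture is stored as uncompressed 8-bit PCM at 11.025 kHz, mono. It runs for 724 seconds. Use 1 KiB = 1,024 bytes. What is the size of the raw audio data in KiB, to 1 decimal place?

7795.0 KiB

Bytes = 11,025 samples/s × 724 s × 1 bytes/sample × 1 ch = 7,982,100 bytes.
7,982,100 / 1,024 = 7795.0 KiB.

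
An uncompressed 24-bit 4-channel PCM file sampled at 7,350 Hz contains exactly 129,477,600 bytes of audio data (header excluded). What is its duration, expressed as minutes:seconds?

Byte rate = 7,350 × 3 × 4 = 88,200 bytes/s.
Duration = 129,477,600 / 88,200 = 1,468 s.
1,468 s = 24:28.

24:28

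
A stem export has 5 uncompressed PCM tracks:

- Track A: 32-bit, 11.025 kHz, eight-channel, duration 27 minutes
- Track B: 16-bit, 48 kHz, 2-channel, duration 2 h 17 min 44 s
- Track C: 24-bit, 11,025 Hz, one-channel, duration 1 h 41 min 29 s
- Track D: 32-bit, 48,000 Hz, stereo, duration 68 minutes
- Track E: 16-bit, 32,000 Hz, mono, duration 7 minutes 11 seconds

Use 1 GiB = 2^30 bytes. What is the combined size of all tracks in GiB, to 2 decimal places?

3.68 GiB

Track A: 27 minutes = 1,620 s; 11,025 × 1,620 × 4 × 8 = 571,536,000 bytes.
Track B: 2 h 17 min 44 s = 8,264 s; 48,000 × 8,264 × 2 × 2 = 1,586,688,000 bytes.
Track C: 1 h 41 min 29 s = 6,089 s; 11,025 × 6,089 × 3 × 1 = 201,393,675 bytes.
Track D: 68 minutes = 4,080 s; 48,000 × 4,080 × 4 × 2 = 1,566,720,000 bytes.
Track E: 7 minutes 11 seconds = 431 s; 32,000 × 431 × 2 × 1 = 27,584,000 bytes.
Total = 3,953,921,675 bytes = 3.68 GiB.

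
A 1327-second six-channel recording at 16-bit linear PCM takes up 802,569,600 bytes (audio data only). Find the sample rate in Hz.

50,400 Hz

Bytes = sample_rate × seconds × bytes_per_sample × channels.
sample_rate = 802,569,600 / (1,327 × 2 × 6) = 802,569,600 / 15,924 = 50,400 Hz.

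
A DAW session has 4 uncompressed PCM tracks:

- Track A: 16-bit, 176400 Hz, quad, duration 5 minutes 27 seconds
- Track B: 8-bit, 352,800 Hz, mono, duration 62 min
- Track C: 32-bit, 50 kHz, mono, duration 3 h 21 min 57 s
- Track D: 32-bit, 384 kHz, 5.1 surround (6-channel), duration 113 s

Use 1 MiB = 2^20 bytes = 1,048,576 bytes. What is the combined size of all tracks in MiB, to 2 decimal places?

Track A: 5 minutes 27 seconds = 327 s; 176,400 × 327 × 2 × 4 = 461,462,400 bytes.
Track B: 62 min = 3,720 s; 352,800 × 3,720 × 1 × 1 = 1,312,416,000 bytes.
Track C: 3 h 21 min 57 s = 12,117 s; 50,000 × 12,117 × 4 × 1 = 2,423,400,000 bytes.
Track D: 384,000 × 113 × 4 × 6 = 1,041,408,000 bytes.
Total = 5,238,686,400 bytes = 4996.00 MiB.

4996.00 MiB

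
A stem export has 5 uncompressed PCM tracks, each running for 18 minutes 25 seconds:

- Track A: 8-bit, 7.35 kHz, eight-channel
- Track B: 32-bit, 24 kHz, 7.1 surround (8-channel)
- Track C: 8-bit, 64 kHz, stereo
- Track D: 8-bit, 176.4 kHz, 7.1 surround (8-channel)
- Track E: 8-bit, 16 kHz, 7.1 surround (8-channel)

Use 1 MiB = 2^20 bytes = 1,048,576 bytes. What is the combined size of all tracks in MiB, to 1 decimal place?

18 minutes 25 seconds = 1,105 s.
Track A: 7,350 × 1,105 × 1 × 8 = 64,974,000 bytes.
Track B: 24,000 × 1,105 × 4 × 8 = 848,640,000 bytes.
Track C: 64,000 × 1,105 × 1 × 2 = 141,440,000 bytes.
Track D: 176,400 × 1,105 × 1 × 8 = 1,559,376,000 bytes.
Track E: 16,000 × 1,105 × 1 × 8 = 141,440,000 bytes.
Total = 2,755,870,000 bytes = 2628.2 MiB.

2628.2 MiB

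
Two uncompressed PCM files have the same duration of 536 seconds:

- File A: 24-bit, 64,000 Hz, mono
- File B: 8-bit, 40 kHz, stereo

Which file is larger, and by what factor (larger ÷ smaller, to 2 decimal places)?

File A: 64,000 × 3 × 1 = 192,000 bytes/s.
File B: 40,000 × 1 × 2 = 80,000 bytes/s.
File A is larger; ratio = 102,912,000 / 42,880,000 = 2.40.

File A, by a factor of 2.40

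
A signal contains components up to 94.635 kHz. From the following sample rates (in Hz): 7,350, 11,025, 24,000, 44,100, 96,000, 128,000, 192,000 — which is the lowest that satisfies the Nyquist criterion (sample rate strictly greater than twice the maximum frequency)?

Need sample rate > 2 × 94,635 = 189,270 Hz.
Lowest listed rate above 189,270 Hz is 192,000 Hz.

192,000 Hz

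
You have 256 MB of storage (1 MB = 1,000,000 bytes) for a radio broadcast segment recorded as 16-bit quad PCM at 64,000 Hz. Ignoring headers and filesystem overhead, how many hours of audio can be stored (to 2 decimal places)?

Uncompressed byte rate = 64,000 × 2 × 4 = 512,000 bytes/s.
Capacity = 256 × 1,000,000 = 256,000,000 bytes.
256,000,000 / 512,000 ≈ 500 s → 0.14 hours.

0.14 hours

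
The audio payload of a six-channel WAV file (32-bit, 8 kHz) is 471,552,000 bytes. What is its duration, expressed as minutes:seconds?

40:56

Byte rate = 8,000 × 4 × 6 = 192,000 bytes/s.
Duration = 471,552,000 / 192,000 = 2,456 s.
2,456 s = 40:56.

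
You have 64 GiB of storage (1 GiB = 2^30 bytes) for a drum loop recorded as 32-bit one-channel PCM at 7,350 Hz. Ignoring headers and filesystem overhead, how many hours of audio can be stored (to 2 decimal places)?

Uncompressed byte rate = 7,350 × 4 × 1 = 29,400 bytes/s.
Capacity = 64 × 1,073,741,824 = 68,719,476,736 bytes.
68,719,476,736 / 29,400 ≈ 2337397.17 s → 649.28 hours.

649.28 hours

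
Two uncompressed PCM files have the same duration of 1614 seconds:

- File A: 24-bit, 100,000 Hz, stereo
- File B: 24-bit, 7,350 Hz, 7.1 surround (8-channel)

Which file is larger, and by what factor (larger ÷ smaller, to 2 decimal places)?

File A: 100,000 × 3 × 2 = 600,000 bytes/s.
File B: 7,350 × 3 × 8 = 176,400 bytes/s.
File A is larger; ratio = 968,400,000 / 284,709,600 = 3.40.

File A, by a factor of 3.40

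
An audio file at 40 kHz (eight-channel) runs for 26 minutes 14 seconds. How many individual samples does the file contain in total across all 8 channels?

503,680,000 samples

26 minutes 14 seconds = 1,574 s.
40,000 × 1,574 s × 8 ch = 503,680,000 samples.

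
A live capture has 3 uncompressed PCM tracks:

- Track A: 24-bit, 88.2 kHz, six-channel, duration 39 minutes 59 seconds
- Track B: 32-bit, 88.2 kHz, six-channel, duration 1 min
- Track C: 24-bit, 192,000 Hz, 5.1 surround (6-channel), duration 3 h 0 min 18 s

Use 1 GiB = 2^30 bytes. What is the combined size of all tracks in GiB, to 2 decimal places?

Track A: 39 minutes 59 seconds = 2,399 s; 88,200 × 2,399 × 3 × 6 = 3,808,652,400 bytes.
Track B: 1 min = 60 s; 88,200 × 60 × 4 × 6 = 127,008,000 bytes.
Track C: 3 h 0 min 18 s = 10,818 s; 192,000 × 10,818 × 3 × 6 = 37,387,008,000 bytes.
Total = 41,322,668,400 bytes = 38.48 GiB.

38.48 GiB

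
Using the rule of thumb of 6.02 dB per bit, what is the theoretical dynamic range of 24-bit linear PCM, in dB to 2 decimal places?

24 × 6.02 = 144.48 dB.

144.48 dB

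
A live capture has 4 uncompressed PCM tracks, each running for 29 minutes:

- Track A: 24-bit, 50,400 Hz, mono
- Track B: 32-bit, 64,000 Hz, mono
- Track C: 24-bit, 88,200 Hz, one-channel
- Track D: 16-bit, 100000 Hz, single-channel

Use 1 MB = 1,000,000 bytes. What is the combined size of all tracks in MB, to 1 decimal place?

29 minutes = 1,740 s.
Track A: 50,400 × 1,740 × 3 × 1 = 263,088,000 bytes.
Track B: 64,000 × 1,740 × 4 × 1 = 445,440,000 bytes.
Track C: 88,200 × 1,740 × 3 × 1 = 460,404,000 bytes.
Track D: 100,000 × 1,740 × 2 × 1 = 348,000,000 bytes.
Total = 1,516,932,000 bytes = 1516.9 MB.

1516.9 MB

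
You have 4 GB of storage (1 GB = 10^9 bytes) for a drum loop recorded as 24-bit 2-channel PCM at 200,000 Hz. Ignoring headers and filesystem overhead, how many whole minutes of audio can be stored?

55 minutes

Uncompressed byte rate = 200,000 × 3 × 2 = 1,200,000 bytes/s.
Capacity = 4 × 1,000,000,000 = 4,000,000,000 bytes.
4,000,000,000 / 1,200,000 ≈ 3333.33 s → 55 minutes.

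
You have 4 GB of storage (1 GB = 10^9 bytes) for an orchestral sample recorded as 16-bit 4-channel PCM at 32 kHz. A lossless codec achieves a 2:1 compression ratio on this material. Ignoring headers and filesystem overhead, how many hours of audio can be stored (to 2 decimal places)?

Uncompressed byte rate = 32,000 × 2 × 4 = 256,000 bytes/s.
After 2:1 compression, effective rate ≈ 128000 bytes/s.
Capacity = 4 × 1,000,000,000 = 4,000,000,000 bytes.
4,000,000,000 / effective rate ≈ 31250 s → 8.68 hours.

8.68 hours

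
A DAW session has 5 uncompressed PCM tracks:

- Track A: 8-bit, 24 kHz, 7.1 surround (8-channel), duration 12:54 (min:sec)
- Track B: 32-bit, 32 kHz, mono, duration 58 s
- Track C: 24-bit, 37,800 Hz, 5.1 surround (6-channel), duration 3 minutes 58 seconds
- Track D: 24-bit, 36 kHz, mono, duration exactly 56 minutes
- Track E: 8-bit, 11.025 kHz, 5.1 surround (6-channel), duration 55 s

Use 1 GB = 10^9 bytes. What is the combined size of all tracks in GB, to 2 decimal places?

0.68 GB

Track A: 12:54 (min:sec) = 774 s; 24,000 × 774 × 1 × 8 = 148,608,000 bytes.
Track B: 32,000 × 58 × 4 × 1 = 7,424,000 bytes.
Track C: 3 minutes 58 seconds = 238 s; 37,800 × 238 × 3 × 6 = 161,935,200 bytes.
Track D: exactly 56 minutes = 3,360 s; 36,000 × 3,360 × 3 × 1 = 362,880,000 bytes.
Track E: 11,025 × 55 × 1 × 6 = 3,638,250 bytes.
Total = 684,485,450 bytes = 0.68 GB.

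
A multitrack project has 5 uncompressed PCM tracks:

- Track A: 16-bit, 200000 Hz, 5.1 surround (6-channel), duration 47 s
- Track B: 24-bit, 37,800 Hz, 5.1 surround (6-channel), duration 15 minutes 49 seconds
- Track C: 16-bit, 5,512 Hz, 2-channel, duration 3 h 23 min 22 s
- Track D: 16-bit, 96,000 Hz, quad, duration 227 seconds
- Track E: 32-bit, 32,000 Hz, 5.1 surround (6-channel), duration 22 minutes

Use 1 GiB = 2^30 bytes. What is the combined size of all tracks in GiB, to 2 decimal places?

2.06 GiB

Track A: 200,000 × 47 × 2 × 6 = 112,800,000 bytes.
Track B: 15 minutes 49 seconds = 949 s; 37,800 × 949 × 3 × 6 = 645,699,600 bytes.
Track C: 3 h 23 min 22 s = 12,202 s; 5,512 × 12,202 × 2 × 2 = 269,029,696 bytes.
Track D: 96,000 × 227 × 2 × 4 = 174,336,000 bytes.
Track E: 22 minutes = 1,320 s; 32,000 × 1,320 × 4 × 6 = 1,013,760,000 bytes.
Total = 2,215,625,296 bytes = 2.06 GiB.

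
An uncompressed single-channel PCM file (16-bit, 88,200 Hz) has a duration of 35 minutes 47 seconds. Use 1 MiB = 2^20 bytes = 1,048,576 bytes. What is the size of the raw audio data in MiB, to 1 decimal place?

361.2 MiB

Duration = 35 minutes 47 seconds = 2,147 s.
Bytes = 88,200 samples/s × 2,147 s × 2 bytes/sample × 1 ch = 378,730,800 bytes.
378,730,800 / 1,048,576 = 361.2 MiB.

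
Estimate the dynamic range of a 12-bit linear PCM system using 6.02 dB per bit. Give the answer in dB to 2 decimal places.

12 × 6.02 = 72.24 dB.

72.24 dB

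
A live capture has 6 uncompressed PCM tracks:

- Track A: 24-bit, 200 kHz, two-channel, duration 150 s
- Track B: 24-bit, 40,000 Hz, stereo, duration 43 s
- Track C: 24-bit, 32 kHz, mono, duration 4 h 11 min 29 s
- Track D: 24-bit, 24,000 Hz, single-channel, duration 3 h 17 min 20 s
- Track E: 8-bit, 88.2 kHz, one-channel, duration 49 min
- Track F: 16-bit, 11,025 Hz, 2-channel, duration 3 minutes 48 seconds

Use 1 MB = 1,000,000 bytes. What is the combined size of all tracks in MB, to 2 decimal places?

2760.71 MB

Track A: 200,000 × 150 × 3 × 2 = 180,000,000 bytes.
Track B: 40,000 × 43 × 3 × 2 = 10,320,000 bytes.
Track C: 4 h 11 min 29 s = 15,089 s; 32,000 × 15,089 × 3 × 1 = 1,448,544,000 bytes.
Track D: 3 h 17 min 20 s = 11,840 s; 24,000 × 11,840 × 3 × 1 = 852,480,000 bytes.
Track E: 49 min = 2,940 s; 88,200 × 2,940 × 1 × 1 = 259,308,000 bytes.
Track F: 3 minutes 48 seconds = 228 s; 11,025 × 228 × 2 × 2 = 10,054,800 bytes.
Total = 2,760,706,800 bytes = 2760.71 MB.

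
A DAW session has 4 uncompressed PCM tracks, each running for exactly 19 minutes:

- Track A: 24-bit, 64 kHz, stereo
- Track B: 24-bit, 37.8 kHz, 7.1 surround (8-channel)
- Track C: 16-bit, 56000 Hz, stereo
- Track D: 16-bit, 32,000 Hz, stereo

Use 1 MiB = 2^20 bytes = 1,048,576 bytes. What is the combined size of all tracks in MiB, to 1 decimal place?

1786.5 MiB

exactly 19 minutes = 1,140 s.
Track A: 64,000 × 1,140 × 3 × 2 = 437,760,000 bytes.
Track B: 37,800 × 1,140 × 3 × 8 = 1,034,208,000 bytes.
Track C: 56,000 × 1,140 × 2 × 2 = 255,360,000 bytes.
Track D: 32,000 × 1,140 × 2 × 2 = 145,920,000 bytes.
Total = 1,873,248,000 bytes = 1786.5 MiB.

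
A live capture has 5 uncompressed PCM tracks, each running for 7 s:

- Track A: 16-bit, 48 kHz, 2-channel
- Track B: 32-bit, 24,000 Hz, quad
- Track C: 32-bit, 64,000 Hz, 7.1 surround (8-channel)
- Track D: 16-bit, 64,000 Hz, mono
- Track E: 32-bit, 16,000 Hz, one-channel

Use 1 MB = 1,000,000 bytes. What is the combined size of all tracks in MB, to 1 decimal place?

19.7 MB

Track A: 48,000 × 7 × 2 × 2 = 1,344,000 bytes.
Track B: 24,000 × 7 × 4 × 4 = 2,688,000 bytes.
Track C: 64,000 × 7 × 4 × 8 = 14,336,000 bytes.
Track D: 64,000 × 7 × 2 × 1 = 896,000 bytes.
Track E: 16,000 × 7 × 4 × 1 = 448,000 bytes.
Total = 19,712,000 bytes = 19.7 MB.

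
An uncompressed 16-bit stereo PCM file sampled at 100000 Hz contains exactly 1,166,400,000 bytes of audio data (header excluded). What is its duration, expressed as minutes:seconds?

48:36

Byte rate = 100,000 × 2 × 2 = 400,000 bytes/s.
Duration = 1,166,400,000 / 400,000 = 2,916 s.
2,916 s = 48:36.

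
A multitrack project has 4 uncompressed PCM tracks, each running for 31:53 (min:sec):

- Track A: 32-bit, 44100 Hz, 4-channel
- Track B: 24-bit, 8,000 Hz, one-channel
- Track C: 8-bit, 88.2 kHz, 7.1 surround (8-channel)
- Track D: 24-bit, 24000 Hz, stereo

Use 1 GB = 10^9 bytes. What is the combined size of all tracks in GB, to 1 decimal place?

3.0 GB

31:53 (min:sec) = 1,913 s.
Track A: 44,100 × 1,913 × 4 × 4 = 1,349,812,800 bytes.
Track B: 8,000 × 1,913 × 3 × 1 = 45,912,000 bytes.
Track C: 88,200 × 1,913 × 1 × 8 = 1,349,812,800 bytes.
Track D: 24,000 × 1,913 × 3 × 2 = 275,472,000 bytes.
Total = 3,021,009,600 bytes = 3.0 GB.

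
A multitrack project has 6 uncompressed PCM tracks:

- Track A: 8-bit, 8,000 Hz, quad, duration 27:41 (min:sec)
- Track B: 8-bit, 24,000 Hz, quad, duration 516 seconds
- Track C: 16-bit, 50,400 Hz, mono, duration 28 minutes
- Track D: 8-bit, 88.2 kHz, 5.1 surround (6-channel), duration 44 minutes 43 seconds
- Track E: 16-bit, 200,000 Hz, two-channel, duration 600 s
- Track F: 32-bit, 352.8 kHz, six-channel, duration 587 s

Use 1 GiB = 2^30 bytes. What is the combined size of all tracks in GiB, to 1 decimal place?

Track A: 27:41 (min:sec) = 1,661 s; 8,000 × 1,661 × 1 × 4 = 53,152,000 bytes.
Track B: 24,000 × 516 × 1 × 4 = 49,536,000 bytes.
Track C: 28 minutes = 1,680 s; 50,400 × 1,680 × 2 × 1 = 169,344,000 bytes.
Track D: 44 minutes 43 seconds = 2,683 s; 88,200 × 2,683 × 1 × 6 = 1,419,843,600 bytes.
Track E: 200,000 × 600 × 2 × 2 = 480,000,000 bytes.
Track F: 352,800 × 587 × 4 × 6 = 4,970,246,400 bytes.
Total = 7,142,122,000 bytes = 6.7 GiB.

6.7 GiB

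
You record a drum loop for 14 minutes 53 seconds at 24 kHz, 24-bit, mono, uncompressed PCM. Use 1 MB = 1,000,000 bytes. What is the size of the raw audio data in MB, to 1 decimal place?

64.3 MB

Duration = 14 minutes 53 seconds = 893 s.
Bytes = 24,000 samples/s × 893 s × 3 bytes/sample × 1 ch = 64,296,000 bytes.
64,296,000 / 1,000,000 = 64.3 MB.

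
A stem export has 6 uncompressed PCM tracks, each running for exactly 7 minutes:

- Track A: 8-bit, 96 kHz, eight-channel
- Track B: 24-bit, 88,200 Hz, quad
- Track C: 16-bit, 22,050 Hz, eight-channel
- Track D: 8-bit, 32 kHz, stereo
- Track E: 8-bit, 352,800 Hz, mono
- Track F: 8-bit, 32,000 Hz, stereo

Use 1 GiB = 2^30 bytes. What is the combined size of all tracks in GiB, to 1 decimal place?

1.0 GiB

exactly 7 minutes = 420 s.
Track A: 96,000 × 420 × 1 × 8 = 322,560,000 bytes.
Track B: 88,200 × 420 × 3 × 4 = 444,528,000 bytes.
Track C: 22,050 × 420 × 2 × 8 = 148,176,000 bytes.
Track D: 32,000 × 420 × 1 × 2 = 26,880,000 bytes.
Track E: 352,800 × 420 × 1 × 1 = 148,176,000 bytes.
Track F: 32,000 × 420 × 1 × 2 = 26,880,000 bytes.
Total = 1,117,200,000 bytes = 1.0 GiB.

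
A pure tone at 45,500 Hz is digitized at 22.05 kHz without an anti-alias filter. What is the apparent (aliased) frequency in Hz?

1,400 Hz

Nyquist = 22,050/2 = 11,025 Hz; 45,500 Hz exceeds it.
Alias = |45,500 − 2×22,050| = |45,500 − 44,100| = 1,400 Hz.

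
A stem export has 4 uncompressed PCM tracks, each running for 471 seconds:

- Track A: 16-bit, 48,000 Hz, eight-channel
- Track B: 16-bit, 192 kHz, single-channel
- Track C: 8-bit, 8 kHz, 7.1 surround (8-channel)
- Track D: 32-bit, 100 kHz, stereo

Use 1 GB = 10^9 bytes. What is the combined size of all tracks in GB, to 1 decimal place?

0.9 GB

Track A: 48,000 × 471 × 2 × 8 = 361,728,000 bytes.
Track B: 192,000 × 471 × 2 × 1 = 180,864,000 bytes.
Track C: 8,000 × 471 × 1 × 8 = 30,144,000 bytes.
Track D: 100,000 × 471 × 4 × 2 = 376,800,000 bytes.
Total = 949,536,000 bytes = 0.9 GB.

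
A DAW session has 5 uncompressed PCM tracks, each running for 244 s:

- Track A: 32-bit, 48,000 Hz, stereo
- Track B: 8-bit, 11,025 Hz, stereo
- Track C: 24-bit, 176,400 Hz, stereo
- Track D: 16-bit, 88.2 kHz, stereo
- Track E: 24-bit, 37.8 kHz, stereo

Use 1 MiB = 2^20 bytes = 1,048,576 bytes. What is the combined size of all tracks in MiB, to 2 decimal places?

475.64 MiB

Track A: 48,000 × 244 × 4 × 2 = 93,696,000 bytes.
Track B: 11,025 × 244 × 1 × 2 = 5,380,200 bytes.
Track C: 176,400 × 244 × 3 × 2 = 258,249,600 bytes.
Track D: 88,200 × 244 × 2 × 2 = 86,083,200 bytes.
Track E: 37,800 × 244 × 3 × 2 = 55,339,200 bytes.
Total = 498,748,200 bytes = 475.64 MiB.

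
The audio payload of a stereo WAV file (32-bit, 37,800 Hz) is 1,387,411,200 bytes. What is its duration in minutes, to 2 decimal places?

76.47 minutes

Byte rate = 37,800 × 4 × 2 = 302,400 bytes/s.
Duration = 1,387,411,200 / 302,400 = 4,588 s.
4,588 s / 60 = 76.47 minutes.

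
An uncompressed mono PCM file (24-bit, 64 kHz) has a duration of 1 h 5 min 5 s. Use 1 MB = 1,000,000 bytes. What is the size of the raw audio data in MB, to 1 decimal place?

749.8 MB

Duration = 1 h 5 min 5 s = 3,905 s.
Bytes = 64,000 samples/s × 3,905 s × 3 bytes/sample × 1 ch = 749,760,000 bytes.
749,760,000 / 1,000,000 = 749.8 MB.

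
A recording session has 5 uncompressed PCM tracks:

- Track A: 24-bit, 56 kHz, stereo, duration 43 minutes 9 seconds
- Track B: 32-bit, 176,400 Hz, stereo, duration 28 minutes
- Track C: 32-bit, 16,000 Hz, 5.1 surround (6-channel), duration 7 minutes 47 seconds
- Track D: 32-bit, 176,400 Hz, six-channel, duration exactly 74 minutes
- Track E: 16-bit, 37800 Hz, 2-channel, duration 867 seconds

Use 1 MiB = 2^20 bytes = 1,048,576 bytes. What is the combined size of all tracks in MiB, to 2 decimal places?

Track A: 43 minutes 9 seconds = 2,589 s; 56,000 × 2,589 × 3 × 2 = 869,904,000 bytes.
Track B: 28 minutes = 1,680 s; 176,400 × 1,680 × 4 × 2 = 2,370,816,000 bytes.
Track C: 7 minutes 47 seconds = 467 s; 16,000 × 467 × 4 × 6 = 179,328,000 bytes.
Track D: exactly 74 minutes = 4,440 s; 176,400 × 4,440 × 4 × 6 = 18,797,184,000 bytes.
Track E: 37,800 × 867 × 2 × 2 = 131,090,400 bytes.
Total = 22,348,322,400 bytes = 21313.02 MiB.

21313.02 MiB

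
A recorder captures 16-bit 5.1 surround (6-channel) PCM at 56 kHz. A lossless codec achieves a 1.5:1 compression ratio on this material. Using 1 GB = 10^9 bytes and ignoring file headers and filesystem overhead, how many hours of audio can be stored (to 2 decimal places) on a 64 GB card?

39.68 hours

Uncompressed byte rate = 56,000 × 2 × 6 = 672,000 bytes/s.
After 1.5:1 compression, effective rate ≈ 448000 bytes/s.
Capacity = 64 × 1,000,000,000 = 64,000,000,000 bytes.
64,000,000,000 / effective rate ≈ 142857.14 s → 39.68 hours.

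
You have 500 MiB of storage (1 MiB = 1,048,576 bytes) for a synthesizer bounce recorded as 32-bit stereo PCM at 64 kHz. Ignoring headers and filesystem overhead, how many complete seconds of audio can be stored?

Uncompressed byte rate = 64,000 × 4 × 2 = 512,000 bytes/s.
Capacity = 500 × 1,048,576 = 524,288,000 bytes.
524,288,000 / 512,000 ≈ 1024 s → 1,024 seconds.

1,024 seconds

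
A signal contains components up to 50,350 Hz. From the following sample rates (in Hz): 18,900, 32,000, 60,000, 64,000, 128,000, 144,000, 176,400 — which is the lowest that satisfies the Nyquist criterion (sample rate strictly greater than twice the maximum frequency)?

Need sample rate > 2 × 50,350 = 100,700 Hz.
Lowest listed rate above 100,700 Hz is 128,000 Hz.

128,000 Hz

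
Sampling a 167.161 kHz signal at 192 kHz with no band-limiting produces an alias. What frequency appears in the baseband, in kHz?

Nyquist = 192,000/2 = 96,000 Hz; 167,161 Hz exceeds it.
Alias = |167,161 − 1×192,000| = |167,161 − 192,000| = 24,839 Hz = 24.839 kHz.

24.839 kHz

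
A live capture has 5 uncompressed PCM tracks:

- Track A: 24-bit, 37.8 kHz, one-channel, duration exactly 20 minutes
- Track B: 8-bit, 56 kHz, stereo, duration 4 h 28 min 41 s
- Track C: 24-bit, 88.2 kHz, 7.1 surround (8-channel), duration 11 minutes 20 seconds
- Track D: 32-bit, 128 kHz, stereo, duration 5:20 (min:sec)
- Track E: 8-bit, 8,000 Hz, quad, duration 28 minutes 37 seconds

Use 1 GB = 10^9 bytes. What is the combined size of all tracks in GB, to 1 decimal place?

3.8 GB

Track A: exactly 20 minutes = 1,200 s; 37,800 × 1,200 × 3 × 1 = 136,080,000 bytes.
Track B: 4 h 28 min 41 s = 16,121 s; 56,000 × 16,121 × 1 × 2 = 1,805,552,000 bytes.
Track C: 11 minutes 20 seconds = 680 s; 88,200 × 680 × 3 × 8 = 1,439,424,000 bytes.
Track D: 5:20 (min:sec) = 320 s; 128,000 × 320 × 4 × 2 = 327,680,000 bytes.
Track E: 28 minutes 37 seconds = 1,717 s; 8,000 × 1,717 × 1 × 4 = 54,944,000 bytes.
Total = 3,763,680,000 bytes = 3.8 GB.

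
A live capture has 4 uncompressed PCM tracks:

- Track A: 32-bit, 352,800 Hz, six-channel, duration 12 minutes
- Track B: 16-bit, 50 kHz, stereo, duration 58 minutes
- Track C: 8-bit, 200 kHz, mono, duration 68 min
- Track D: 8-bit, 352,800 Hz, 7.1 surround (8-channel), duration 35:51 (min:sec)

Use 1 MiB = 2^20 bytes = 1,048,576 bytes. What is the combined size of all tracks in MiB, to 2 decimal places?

Track A: 12 minutes = 720 s; 352,800 × 720 × 4 × 6 = 6,096,384,000 bytes.
Track B: 58 minutes = 3,480 s; 50,000 × 3,480 × 2 × 2 = 696,000,000 bytes.
Track C: 68 min = 4,080 s; 200,000 × 4,080 × 1 × 1 = 816,000,000 bytes.
Track D: 35:51 (min:sec) = 2,151 s; 352,800 × 2,151 × 1 × 8 = 6,070,982,400 bytes.
Total = 13,679,366,400 bytes = 13045.66 MiB.

13045.66 MiB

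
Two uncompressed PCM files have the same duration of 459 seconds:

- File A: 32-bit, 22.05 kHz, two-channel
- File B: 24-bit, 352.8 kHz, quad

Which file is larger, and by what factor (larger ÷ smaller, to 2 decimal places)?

File A: 22,050 × 4 × 2 = 176,400 bytes/s.
File B: 352,800 × 3 × 4 = 4,233,600 bytes/s.
File B is larger; ratio = 1,943,222,400 / 80,967,600 = 24.00.

File B, by a factor of 24.00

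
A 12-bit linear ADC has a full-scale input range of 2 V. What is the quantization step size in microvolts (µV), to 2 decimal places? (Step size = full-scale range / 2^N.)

2 V / 2^12 = 2 / 4,096 V = 488.28 µV.

488.28 µV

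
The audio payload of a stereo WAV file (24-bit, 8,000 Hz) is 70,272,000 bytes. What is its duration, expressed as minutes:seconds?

24:24

Byte rate = 8,000 × 3 × 2 = 48,000 bytes/s.
Duration = 70,272,000 / 48,000 = 1,464 s.
1,464 s = 24:24.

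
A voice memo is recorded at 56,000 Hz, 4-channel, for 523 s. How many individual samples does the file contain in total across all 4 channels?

117,152,000 samples

56,000 × 523 s × 4 ch = 117,152,000 samples.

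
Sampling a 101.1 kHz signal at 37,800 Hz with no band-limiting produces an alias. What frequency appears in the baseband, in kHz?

Nyquist = 37,800/2 = 18,900 Hz; 101,100 Hz exceeds it.
Alias = |101,100 − 3×37,800| = |101,100 − 113,400| = 12,300 Hz = 12.3 kHz.

12.3 kHz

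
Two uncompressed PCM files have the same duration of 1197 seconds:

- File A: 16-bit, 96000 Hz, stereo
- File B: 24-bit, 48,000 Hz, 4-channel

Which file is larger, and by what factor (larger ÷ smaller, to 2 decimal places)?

File B, by a factor of 1.50

File A: 96,000 × 2 × 2 = 384,000 bytes/s.
File B: 48,000 × 3 × 4 = 576,000 bytes/s.
File B is larger; ratio = 689,472,000 / 459,648,000 = 1.50.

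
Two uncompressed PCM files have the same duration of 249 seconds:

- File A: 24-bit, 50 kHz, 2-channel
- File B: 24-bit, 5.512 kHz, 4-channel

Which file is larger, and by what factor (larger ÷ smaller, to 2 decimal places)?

File A, by a factor of 4.54

File A: 50,000 × 3 × 2 = 300,000 bytes/s.
File B: 5,512 × 3 × 4 = 66,144 bytes/s.
File A is larger; ratio = 74,700,000 / 16,469,856 = 4.54.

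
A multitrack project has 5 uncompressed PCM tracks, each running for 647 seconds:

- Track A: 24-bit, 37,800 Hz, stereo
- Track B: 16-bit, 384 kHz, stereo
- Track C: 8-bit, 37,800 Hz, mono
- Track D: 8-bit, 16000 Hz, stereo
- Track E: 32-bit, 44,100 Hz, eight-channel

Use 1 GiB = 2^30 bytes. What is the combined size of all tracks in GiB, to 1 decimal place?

2.0 GiB

Track A: 37,800 × 647 × 3 × 2 = 146,739,600 bytes.
Track B: 384,000 × 647 × 2 × 2 = 993,792,000 bytes.
Track C: 37,800 × 647 × 1 × 1 = 24,456,600 bytes.
Track D: 16,000 × 647 × 1 × 2 = 20,704,000 bytes.
Track E: 44,100 × 647 × 4 × 8 = 913,046,400 bytes.
Total = 2,098,738,600 bytes = 2.0 GiB.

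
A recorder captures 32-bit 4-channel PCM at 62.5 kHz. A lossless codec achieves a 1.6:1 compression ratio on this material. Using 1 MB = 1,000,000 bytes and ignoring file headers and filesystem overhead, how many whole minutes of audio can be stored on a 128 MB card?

Uncompressed byte rate = 62,500 × 4 × 4 = 1,000,000 bytes/s.
After 1.6:1 compression, effective rate ≈ 625000 bytes/s.
Capacity = 128 × 1,000,000 = 128,000,000 bytes.
128,000,000 / effective rate ≈ 204.8 s → 3 minutes.

3 minutes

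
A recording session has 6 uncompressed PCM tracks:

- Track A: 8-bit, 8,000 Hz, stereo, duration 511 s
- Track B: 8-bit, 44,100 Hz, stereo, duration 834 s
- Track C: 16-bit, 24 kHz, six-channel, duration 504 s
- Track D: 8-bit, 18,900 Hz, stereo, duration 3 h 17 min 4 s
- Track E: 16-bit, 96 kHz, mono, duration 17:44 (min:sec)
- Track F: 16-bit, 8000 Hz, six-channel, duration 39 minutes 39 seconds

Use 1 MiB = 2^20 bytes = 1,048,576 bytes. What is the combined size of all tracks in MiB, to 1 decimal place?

1055.2 MiB

Track A: 8,000 × 511 × 1 × 2 = 8,176,000 bytes.
Track B: 44,100 × 834 × 1 × 2 = 73,558,800 bytes.
Track C: 24,000 × 504 × 2 × 6 = 145,152,000 bytes.
Track D: 3 h 17 min 4 s = 11,824 s; 18,900 × 11,824 × 1 × 2 = 446,947,200 bytes.
Track E: 17:44 (min:sec) = 1,064 s; 96,000 × 1,064 × 2 × 1 = 204,288,000 bytes.
Track F: 39 minutes 39 seconds = 2,379 s; 8,000 × 2,379 × 2 × 6 = 228,384,000 bytes.
Total = 1,106,506,000 bytes = 1055.2 MiB.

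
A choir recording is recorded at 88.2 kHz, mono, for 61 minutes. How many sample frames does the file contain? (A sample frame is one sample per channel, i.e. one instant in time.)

322,812,000 sample frames

61 minutes = 3,660 s.
88,200 samples/s × 3,660 s = 322,812,000 frames.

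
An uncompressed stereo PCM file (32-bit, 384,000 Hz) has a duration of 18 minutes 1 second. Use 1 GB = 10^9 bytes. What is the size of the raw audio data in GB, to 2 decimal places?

Duration = 18 minutes 1 second = 1,081 s.
Bytes = 384,000 samples/s × 1,081 s × 4 bytes/sample × 2 ch = 3,320,832,000 bytes.
3,320,832,000 / 1,000,000,000 = 3.32 GB.

3.32 GB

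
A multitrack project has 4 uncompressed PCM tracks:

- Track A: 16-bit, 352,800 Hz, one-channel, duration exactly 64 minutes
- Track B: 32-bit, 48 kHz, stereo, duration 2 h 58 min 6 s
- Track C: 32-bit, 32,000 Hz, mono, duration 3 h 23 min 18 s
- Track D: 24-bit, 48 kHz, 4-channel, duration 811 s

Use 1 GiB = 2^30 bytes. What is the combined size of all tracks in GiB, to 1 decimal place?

Track A: exactly 64 minutes = 3,840 s; 352,800 × 3,840 × 2 × 1 = 2,709,504,000 bytes.
Track B: 2 h 58 min 6 s = 10,686 s; 48,000 × 10,686 × 4 × 2 = 4,103,424,000 bytes.
Track C: 3 h 23 min 18 s = 12,198 s; 32,000 × 12,198 × 4 × 1 = 1,561,344,000 bytes.
Track D: 48,000 × 811 × 3 × 4 = 467,136,000 bytes.
Total = 8,841,408,000 bytes = 8.2 GiB.

8.2 GiB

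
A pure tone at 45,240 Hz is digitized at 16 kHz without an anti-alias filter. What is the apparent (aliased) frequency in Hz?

2,760 Hz

Nyquist = 16,000/2 = 8,000 Hz; 45,240 Hz exceeds it.
Alias = |45,240 − 3×16,000| = |45,240 − 48,000| = 2,760 Hz.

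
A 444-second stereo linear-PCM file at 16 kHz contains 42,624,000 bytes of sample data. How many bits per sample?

24 bits

Bytes per sample = 42,624,000 / (16,000 × 444 × 2) = 42,624,000 / 14,208,000 = 3.
Bit depth = 3 × 8 = 24 bits.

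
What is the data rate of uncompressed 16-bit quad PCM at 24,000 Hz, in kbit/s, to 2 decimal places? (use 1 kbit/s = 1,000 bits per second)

1536.00 kbit/s

Bit rate = 24,000 × 16 × 4 = 1,536,000 bits/s.
= 1536.00 kbit/s.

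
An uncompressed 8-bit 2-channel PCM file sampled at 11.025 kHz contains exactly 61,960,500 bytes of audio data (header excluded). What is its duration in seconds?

2,810 seconds

Byte rate = 11,025 × 1 × 2 = 22,050 bytes/s.
Duration = 61,960,500 / 22,050 = 2,810 s.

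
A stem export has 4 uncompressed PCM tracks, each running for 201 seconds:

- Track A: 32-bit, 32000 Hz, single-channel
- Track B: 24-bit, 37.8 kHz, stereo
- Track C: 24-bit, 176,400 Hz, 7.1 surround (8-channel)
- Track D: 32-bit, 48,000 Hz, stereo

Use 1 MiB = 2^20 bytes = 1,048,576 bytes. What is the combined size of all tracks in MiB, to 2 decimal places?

953.15 MiB

Track A: 32,000 × 201 × 4 × 1 = 25,728,000 bytes.
Track B: 37,800 × 201 × 3 × 2 = 45,586,800 bytes.
Track C: 176,400 × 201 × 3 × 8 = 850,953,600 bytes.
Track D: 48,000 × 201 × 4 × 2 = 77,184,000 bytes.
Total = 999,452,400 bytes = 953.15 MiB.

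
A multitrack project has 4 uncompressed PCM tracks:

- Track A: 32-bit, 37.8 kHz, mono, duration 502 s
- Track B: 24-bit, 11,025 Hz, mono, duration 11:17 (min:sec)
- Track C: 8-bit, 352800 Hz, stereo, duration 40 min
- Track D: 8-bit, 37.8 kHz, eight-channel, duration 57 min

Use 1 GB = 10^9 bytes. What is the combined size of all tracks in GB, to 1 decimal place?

2.8 GB

Track A: 37,800 × 502 × 4 × 1 = 75,902,400 bytes.
Track B: 11:17 (min:sec) = 677 s; 11,025 × 677 × 3 × 1 = 22,391,775 bytes.
Track C: 40 min = 2,400 s; 352,800 × 2,400 × 1 × 2 = 1,693,440,000 bytes.
Track D: 57 min = 3,420 s; 37,800 × 3,420 × 1 × 8 = 1,034,208,000 bytes.
Total = 2,825,942,175 bytes = 2.8 GB.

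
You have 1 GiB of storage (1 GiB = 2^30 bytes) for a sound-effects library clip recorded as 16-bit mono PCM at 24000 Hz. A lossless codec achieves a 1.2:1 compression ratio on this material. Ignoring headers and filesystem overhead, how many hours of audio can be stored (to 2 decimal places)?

Uncompressed byte rate = 24,000 × 2 × 1 = 48,000 bytes/s.
After 1.2:1 compression, effective rate ≈ 40000 bytes/s.
Capacity = 1 × 1,073,741,824 = 1,073,741,824 bytes.
1,073,741,824 / effective rate ≈ 26843.55 s → 7.46 hours.

7.46 hours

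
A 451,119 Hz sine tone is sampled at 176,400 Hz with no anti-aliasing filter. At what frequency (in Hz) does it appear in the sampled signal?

Nyquist = 176,400/2 = 88,200 Hz; 451,119 Hz exceeds it.
Alias = |451,119 − 3×176,400| = |451,119 − 529,200| = 78,081 Hz.

78,081 Hz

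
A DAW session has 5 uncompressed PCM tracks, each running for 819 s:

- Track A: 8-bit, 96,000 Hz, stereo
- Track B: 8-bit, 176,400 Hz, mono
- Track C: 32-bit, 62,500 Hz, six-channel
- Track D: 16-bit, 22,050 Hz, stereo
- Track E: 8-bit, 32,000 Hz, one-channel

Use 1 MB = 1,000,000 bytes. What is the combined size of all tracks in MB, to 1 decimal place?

1628.7 MB

Track A: 96,000 × 819 × 1 × 2 = 157,248,000 bytes.
Track B: 176,400 × 819 × 1 × 1 = 144,471,600 bytes.
Track C: 62,500 × 819 × 4 × 6 = 1,228,500,000 bytes.
Track D: 22,050 × 819 × 2 × 2 = 72,235,800 bytes.
Track E: 32,000 × 819 × 1 × 1 = 26,208,000 bytes.
Total = 1,628,663,400 bytes = 1628.7 MB.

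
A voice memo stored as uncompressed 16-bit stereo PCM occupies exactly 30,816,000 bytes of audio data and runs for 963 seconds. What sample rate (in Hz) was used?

Bytes = sample_rate × seconds × bytes_per_sample × channels.
sample_rate = 30,816,000 / (963 × 2 × 2) = 30,816,000 / 3,852 = 8,000 Hz.

8,000 Hz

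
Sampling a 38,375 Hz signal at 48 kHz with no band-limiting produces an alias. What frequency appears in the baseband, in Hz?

9,625 Hz

Nyquist = 48,000/2 = 24,000 Hz; 38,375 Hz exceeds it.
Alias = |38,375 − 1×48,000| = |38,375 − 48,000| = 9,625 Hz.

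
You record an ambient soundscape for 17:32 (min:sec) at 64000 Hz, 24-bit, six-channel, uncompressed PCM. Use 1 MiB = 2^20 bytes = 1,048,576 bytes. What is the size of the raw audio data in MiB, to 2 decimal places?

1155.76 MiB

Duration = 17:32 (min:sec) = 1,052 s.
Bytes = 64,000 samples/s × 1,052 s × 3 bytes/sample × 6 ch = 1,211,904,000 bytes.
1,211,904,000 / 1,048,576 = 1155.76 MiB.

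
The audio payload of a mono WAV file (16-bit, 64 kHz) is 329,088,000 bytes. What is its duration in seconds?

Byte rate = 64,000 × 2 × 1 = 128,000 bytes/s.
Duration = 329,088,000 / 128,000 = 2,571 s.

2,571 seconds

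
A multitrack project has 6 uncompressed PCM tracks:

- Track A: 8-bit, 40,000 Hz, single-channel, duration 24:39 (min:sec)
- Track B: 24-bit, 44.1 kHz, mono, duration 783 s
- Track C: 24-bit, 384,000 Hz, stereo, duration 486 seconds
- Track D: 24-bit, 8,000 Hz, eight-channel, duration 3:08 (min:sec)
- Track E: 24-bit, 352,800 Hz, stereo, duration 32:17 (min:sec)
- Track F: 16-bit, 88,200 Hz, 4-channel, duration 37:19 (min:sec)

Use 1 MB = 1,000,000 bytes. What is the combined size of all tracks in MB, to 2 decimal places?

6998.67 MB

Track A: 24:39 (min:sec) = 1,479 s; 40,000 × 1,479 × 1 × 1 = 59,160,000 bytes.
Track B: 44,100 × 783 × 3 × 1 = 103,590,900 bytes.
Track C: 384,000 × 486 × 3 × 2 = 1,119,744,000 bytes.
Track D: 3:08 (min:sec) = 188 s; 8,000 × 188 × 3 × 8 = 36,096,000 bytes.
Track E: 32:17 (min:sec) = 1,937 s; 352,800 × 1,937 × 3 × 2 = 4,100,241,600 bytes.
Track F: 37:19 (min:sec) = 2,239 s; 88,200 × 2,239 × 2 × 4 = 1,579,838,400 bytes.
Total = 6,998,670,900 bytes = 6998.67 MB.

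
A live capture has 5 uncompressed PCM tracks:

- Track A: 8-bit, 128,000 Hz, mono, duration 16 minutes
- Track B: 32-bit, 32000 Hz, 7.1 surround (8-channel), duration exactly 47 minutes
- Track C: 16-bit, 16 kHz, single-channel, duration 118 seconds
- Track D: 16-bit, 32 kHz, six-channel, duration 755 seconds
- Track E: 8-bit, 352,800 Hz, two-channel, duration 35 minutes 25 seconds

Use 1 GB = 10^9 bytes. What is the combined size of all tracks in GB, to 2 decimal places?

4.80 GB

Track A: 16 minutes = 960 s; 128,000 × 960 × 1 × 1 = 122,880,000 bytes.
Track B: exactly 47 minutes = 2,820 s; 32,000 × 2,820 × 4 × 8 = 2,887,680,000 bytes.
Track C: 16,000 × 118 × 2 × 1 = 3,776,000 bytes.
Track D: 32,000 × 755 × 2 × 6 = 289,920,000 bytes.
Track E: 35 minutes 25 seconds = 2,125 s; 352,800 × 2,125 × 1 × 2 = 1,499,400,000 bytes.
Total = 4,803,656,000 bytes = 4.80 GB.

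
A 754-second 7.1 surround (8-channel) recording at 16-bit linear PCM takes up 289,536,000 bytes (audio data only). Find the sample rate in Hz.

Bytes = sample_rate × seconds × bytes_per_sample × channels.
sample_rate = 289,536,000 / (754 × 2 × 8) = 289,536,000 / 12,064 = 24,000 Hz.

24,000 Hz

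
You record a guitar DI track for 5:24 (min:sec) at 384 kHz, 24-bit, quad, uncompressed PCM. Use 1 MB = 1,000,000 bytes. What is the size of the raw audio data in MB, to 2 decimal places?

1492.99 MB

Duration = 5:24 (min:sec) = 324 s.
Bytes = 384,000 samples/s × 324 s × 3 bytes/sample × 4 ch = 1,492,992,000 bytes.
1,492,992,000 / 1,000,000 = 1492.99 MB.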